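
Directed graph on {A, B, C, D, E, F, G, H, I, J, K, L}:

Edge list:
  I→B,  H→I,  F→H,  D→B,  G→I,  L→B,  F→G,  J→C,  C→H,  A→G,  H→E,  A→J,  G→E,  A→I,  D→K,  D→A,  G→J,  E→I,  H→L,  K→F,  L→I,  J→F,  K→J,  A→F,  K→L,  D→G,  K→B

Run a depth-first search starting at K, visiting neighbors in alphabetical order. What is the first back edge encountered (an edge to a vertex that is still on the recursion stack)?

J->F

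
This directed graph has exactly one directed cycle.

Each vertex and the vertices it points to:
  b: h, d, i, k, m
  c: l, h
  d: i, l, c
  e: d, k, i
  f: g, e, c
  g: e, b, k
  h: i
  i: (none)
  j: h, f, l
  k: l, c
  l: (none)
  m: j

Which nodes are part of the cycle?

b, f, g, j, m

DFS with gray/black marking from f:
f gray
  g gray
    e gray
      d gray
        i gray
        i black
        l gray
        l black
        c gray
          c→l: l black — skip
          h gray
            h→i: i black — skip
          h black
        c black
      d black
      k gray
        k→l: l black — skip
        k→c: c black — skip
      k black
      e→i: i black — skip
    e black
    b gray
      b→h: h black — skip
      b→d: d black — skip
      b→i: i black — skip
      b→k: k black — skip
      m gray
        j gray
          j→h: h black — skip
          j→f: f is gray → back edge
Back edge closes the cycle f → g → b → m → j → f; its vertices are {b, f, g, j, m}.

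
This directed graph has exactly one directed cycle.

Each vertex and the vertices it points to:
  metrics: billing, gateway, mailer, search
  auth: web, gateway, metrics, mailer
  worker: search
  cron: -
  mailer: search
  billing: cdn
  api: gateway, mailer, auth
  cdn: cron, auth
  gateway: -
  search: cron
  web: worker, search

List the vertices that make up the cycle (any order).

cdn, auth, billing, metrics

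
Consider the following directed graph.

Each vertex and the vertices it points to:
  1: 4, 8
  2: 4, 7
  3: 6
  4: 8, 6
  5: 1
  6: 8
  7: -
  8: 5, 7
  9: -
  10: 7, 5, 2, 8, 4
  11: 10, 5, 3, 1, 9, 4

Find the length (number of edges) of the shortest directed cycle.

3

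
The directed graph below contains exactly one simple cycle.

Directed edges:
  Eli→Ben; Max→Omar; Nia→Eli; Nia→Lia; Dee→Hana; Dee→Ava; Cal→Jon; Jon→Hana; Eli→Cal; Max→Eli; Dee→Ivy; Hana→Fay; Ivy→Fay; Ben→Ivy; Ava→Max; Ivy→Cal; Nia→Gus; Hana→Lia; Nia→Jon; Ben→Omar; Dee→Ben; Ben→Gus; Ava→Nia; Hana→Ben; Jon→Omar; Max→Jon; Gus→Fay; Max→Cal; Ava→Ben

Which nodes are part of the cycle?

DFS with gray/black marking from Jon:
Jon gray
  Hana gray
    Ben gray
      Gus gray
        Fay gray
        Fay black
      Gus black
      Ivy gray
        Ivy→Fay: Fay black — skip
        Cal gray
          Cal→Jon: Jon is gray → back edge
Back edge closes the cycle Jon → Hana → Ben → Ivy → Cal → Jon; its vertices are {Ben, Cal, Ivy, Jon, Hana}.

Ben, Cal, Ivy, Jon, Hana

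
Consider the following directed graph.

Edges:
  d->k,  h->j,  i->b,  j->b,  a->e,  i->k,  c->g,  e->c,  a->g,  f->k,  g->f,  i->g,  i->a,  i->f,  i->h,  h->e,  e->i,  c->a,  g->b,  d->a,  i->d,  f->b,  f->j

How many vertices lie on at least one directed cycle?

6

A vertex is on a directed cycle iff it belongs to a strongly connected component of size ≥ 2 (or has a self-loop).
The vertices on cycles are {a, c, d, e, h, i} — 6 in total.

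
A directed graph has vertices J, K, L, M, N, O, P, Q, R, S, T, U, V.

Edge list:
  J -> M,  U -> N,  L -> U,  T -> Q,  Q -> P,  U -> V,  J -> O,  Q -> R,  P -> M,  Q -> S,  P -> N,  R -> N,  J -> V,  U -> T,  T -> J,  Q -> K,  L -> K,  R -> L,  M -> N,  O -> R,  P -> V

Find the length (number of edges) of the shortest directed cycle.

5

For each vertex v, BFS finds the shortest path from v back to v.
The shortest such closed walk is U → T → Q → R → L → U, length 5.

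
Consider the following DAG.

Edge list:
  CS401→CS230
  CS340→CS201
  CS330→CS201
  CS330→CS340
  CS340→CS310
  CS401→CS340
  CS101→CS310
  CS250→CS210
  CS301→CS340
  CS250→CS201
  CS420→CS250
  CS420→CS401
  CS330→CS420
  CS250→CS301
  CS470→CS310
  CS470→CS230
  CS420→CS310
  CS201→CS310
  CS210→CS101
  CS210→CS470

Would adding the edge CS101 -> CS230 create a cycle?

No

Adding CS101→CS230 creates a cycle iff CS230 can already reach CS101.
Explore from CS230: no path reaches CS101. The graph stays acyclic.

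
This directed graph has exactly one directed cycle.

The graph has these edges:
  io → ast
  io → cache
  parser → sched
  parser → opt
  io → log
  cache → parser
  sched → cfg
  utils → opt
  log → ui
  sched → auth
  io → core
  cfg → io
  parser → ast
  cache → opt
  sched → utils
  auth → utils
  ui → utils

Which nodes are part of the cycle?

DFS with gray/black marking from sched:
sched gray
  auth gray
    utils gray
      opt gray
      opt black
    utils black
  auth black
  sched→utils: utils black — skip
  cfg gray
    io gray
      log gray
        ui gray
          ui→utils: utils black — skip
        ui black
      log black
      ast gray
      ast black
      core gray
      core black
      cache gray
        parser gray
          parser→ast: ast black — skip
          parser→sched: sched is gray → back edge
Back edge closes the cycle sched → cfg → io → cache → parser → sched; its vertices are {io, cfg, cache, sched, parser}.

io, cfg, cache, sched, parser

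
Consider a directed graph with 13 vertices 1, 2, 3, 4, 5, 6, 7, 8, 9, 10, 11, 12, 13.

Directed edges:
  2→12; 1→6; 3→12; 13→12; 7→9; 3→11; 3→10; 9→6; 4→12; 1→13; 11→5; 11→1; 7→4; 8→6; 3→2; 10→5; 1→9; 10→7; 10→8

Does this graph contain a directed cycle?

No

DFS with white/gray/black marking, starting from 13:
13 gray
  12 gray
  12 black
13 black
1 gray
  9 gray
    6 gray
    6 black
  9 black
  1→6: 6 black — skip
  1→13: 13 black — skip
1 black
2 gray
  2→12: 12 black — skip
2 black
3 gray
  11 gray
    5 gray
    5 black
    11→1: 1 black — skip
  11 black
  10 gray
    7 gray
      7→9: 9 black — skip
      4 gray
        4→12: 12 black — skip
      4 black
    7 black
    10→5: 5 black — skip
    8 gray
      8→6: 6 black — skip
    8 black
  10 black
  3→12: 12 black — skip
  3→2: 2 black — skip
3 black
Every edge goes to a white or black vertex — no back edge, so the graph is acyclic.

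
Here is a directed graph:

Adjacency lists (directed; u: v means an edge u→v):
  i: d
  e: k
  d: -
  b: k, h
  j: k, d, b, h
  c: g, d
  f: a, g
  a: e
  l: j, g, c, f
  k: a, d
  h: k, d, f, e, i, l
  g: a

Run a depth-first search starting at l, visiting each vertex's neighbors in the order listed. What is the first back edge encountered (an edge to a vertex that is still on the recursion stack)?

DFS from l (visiting each vertex's neighbors in the order listed); mark gray on enter, black on exit:
l gray
  j gray
    k gray
      a gray
        e gray
          e→k: k is gray → back edge
First back edge: e → k.

e->k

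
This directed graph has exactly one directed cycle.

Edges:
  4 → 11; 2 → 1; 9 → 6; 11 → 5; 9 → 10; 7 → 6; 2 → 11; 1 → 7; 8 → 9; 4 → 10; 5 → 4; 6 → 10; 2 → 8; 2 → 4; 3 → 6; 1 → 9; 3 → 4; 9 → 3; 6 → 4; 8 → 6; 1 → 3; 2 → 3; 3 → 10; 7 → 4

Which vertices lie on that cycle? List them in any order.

DFS with gray/black marking from 11:
11 gray
  5 gray
    4 gray
      4→11: 11 is gray → back edge
Back edge closes the cycle 11 → 5 → 4 → 11; its vertices are {4, 5, 11}.

4, 5, 11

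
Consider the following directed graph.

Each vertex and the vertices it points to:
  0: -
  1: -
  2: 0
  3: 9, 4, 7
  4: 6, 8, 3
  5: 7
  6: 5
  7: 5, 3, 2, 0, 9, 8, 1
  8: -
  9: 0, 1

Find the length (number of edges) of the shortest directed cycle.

2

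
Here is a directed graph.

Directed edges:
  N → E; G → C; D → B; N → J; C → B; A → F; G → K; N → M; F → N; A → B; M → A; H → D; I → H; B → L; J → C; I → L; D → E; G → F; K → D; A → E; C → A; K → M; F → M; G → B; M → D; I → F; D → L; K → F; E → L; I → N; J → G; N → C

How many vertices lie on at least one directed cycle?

A vertex is on a directed cycle iff it belongs to a strongly connected component of size ≥ 2 (or has a self-loop).
The vertices on cycles are {A, C, F, G, J, K, M, N} — 8 in total.

8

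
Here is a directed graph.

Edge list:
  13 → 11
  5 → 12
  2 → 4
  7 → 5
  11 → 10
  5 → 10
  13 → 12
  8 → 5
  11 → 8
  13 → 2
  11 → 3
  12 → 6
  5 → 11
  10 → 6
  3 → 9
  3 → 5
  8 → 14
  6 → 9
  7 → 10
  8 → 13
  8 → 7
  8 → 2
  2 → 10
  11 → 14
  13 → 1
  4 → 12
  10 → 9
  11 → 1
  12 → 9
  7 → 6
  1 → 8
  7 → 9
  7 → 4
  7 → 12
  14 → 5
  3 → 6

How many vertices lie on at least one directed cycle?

8

A vertex is on a directed cycle iff it belongs to a strongly connected component of size ≥ 2 (or has a self-loop).
The vertices on cycles are {1, 3, 5, 7, 8, 11, 13, 14} — 8 in total.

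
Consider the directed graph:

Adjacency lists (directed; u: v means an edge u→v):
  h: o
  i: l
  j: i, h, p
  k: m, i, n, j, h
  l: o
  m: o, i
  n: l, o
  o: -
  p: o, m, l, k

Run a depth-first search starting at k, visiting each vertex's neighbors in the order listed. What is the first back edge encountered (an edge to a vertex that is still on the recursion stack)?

DFS from k (visiting each vertex's neighbors in the order listed); mark gray on enter, black on exit:
k gray
  m gray
    o gray
    o black
    i gray
      l gray
        l→o: o black — skip
      l black
    i black
  m black
  k→i: i black — skip
  n gray
    n→l: l black — skip
    n→o: o black — skip
  n black
  j gray
    j→i: i black — skip
    h gray
      h→o: o black — skip
    h black
    p gray
      p→o: o black — skip
      p→m: m black — skip
      p→l: l black — skip
      p→k: k is gray → back edge
First back edge: p → k.

p->k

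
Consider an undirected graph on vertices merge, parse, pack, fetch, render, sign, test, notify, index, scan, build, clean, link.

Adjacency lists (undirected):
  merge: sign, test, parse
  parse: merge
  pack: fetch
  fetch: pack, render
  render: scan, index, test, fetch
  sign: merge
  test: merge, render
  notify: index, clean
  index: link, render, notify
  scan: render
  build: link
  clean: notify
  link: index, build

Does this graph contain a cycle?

No

DFS, tracking each vertex's parent; an edge to a visited non-parent vertex closes a cycle.
Start from link:
visit link (parent –)
  visit index (parent link)
    index–link: parent, skip
    visit render (parent index)
      visit scan (parent render)
        scan–render: parent, skip
      render–index: parent, skip
      visit test (parent render)
        visit merge (parent test)
          visit sign (parent merge)
            sign–merge: parent, skip
          merge–test: parent, skip
          visit parse (parent merge)
            parse–merge: parent, skip
        test–render: parent, skip
      visit fetch (parent render)
        visit pack (parent fetch)
          pack–fetch: parent, skip
        fetch–render: parent, skip
    visit notify (parent index)
      notify–index: parent, skip
      visit clean (parent notify)
        clean–notify: parent, skip
  visit build (parent link)
    build–link: parent, skip
No non-parent visited neighbor found — the graph is a forest.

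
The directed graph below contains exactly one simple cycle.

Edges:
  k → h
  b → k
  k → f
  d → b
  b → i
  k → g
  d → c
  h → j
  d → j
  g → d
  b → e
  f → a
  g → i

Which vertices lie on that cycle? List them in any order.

b, d, g, k

DFS with gray/black marking from k:
k gray
  f gray
    a gray
    a black
  f black
  g gray
    i gray
    i black
    d gray
      c gray
      c black
      b gray
        b→k: k is gray → back edge
Back edge closes the cycle k → g → d → b → k; its vertices are {b, d, g, k}.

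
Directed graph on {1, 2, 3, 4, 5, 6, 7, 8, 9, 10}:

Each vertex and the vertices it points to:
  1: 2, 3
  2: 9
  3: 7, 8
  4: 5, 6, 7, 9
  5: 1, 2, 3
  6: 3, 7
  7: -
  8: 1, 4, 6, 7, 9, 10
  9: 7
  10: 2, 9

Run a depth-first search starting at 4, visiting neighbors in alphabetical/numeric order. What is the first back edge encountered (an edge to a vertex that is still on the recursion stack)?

8->1

DFS from 4 (visiting neighbors in alphabetical/numeric order); mark gray on enter, black on exit:
4 gray
  5 gray
    1 gray
      2 gray
        9 gray
          7 gray
          7 black
        9 black
      2 black
      3 gray
        3→7: 7 black — skip
        8 gray
          8→1: 1 is gray → back edge
First back edge: 8 → 1.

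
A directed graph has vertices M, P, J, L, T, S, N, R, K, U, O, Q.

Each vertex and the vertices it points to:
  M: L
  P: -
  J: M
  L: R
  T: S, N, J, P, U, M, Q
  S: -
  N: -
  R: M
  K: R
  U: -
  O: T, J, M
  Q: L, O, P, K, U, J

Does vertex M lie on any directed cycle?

Yes

M is on a cycle iff M can reach itself via ≥1 edge.
M → L → R → M — yes.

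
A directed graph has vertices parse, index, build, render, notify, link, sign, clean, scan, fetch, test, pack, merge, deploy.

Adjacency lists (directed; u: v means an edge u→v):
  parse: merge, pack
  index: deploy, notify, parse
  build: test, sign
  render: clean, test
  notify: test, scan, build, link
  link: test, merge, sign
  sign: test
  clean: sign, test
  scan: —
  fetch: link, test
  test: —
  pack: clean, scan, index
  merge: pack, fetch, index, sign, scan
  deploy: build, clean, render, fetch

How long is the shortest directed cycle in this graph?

For each vertex v, BFS finds the shortest path from v back to v.
The shortest such closed walk is index → parse → pack → index, length 3.

3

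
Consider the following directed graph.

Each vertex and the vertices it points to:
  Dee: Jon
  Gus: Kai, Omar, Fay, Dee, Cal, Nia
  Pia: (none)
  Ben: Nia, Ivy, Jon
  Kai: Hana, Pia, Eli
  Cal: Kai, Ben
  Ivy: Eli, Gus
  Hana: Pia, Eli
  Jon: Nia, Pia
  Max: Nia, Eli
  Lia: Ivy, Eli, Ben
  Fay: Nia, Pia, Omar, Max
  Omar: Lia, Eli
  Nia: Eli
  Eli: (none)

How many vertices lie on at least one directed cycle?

7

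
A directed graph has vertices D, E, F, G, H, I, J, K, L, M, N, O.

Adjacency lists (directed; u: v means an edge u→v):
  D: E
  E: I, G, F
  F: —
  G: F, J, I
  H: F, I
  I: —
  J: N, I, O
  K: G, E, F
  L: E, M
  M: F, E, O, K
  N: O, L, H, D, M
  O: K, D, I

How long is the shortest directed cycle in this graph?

For each vertex v, BFS finds the shortest path from v back to v.
The shortest such closed walk is J → O → K → G → J, length 4.

4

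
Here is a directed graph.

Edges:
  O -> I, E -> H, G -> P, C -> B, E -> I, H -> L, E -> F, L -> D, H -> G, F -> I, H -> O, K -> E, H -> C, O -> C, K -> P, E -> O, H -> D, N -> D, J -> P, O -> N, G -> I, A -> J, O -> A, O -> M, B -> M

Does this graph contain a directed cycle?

DFS with white/gray/black marking, starting from F:
F gray
  I gray
  I black
F black
A gray
  J gray
    P gray
    P black
  J black
A black
B gray
  M gray
  M black
B black
C gray
  C→B: B black — skip
C black
D gray
D black
E gray
  O gray
    N gray
      N→D: D black — skip
    N black
    O→C: C black — skip
    O→A: A black — skip
    O→I: I black — skip
    O→M: M black — skip
  O black
  E→I: I black — skip
  E→F: F black — skip
  H gray
    H→O: O black — skip
    H→D: D black — skip
    L gray
      L→D: D black — skip
    L black
    H→C: C black — skip
    G gray
      G→P: P black — skip
      G→I: I black — skip
    G black
  H black
E black
K gray
  K→E: E black — skip
  K→P: P black — skip
K black
Every edge goes to a white or black vertex — no back edge, so the graph is acyclic.

No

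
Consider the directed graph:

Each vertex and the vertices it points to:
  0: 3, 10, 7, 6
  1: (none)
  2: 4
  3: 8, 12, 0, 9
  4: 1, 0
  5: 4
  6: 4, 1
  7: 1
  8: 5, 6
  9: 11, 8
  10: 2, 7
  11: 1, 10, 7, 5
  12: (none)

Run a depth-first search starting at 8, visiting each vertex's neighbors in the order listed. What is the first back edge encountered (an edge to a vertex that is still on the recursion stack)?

3->8

DFS from 8 (visiting each vertex's neighbors in the order listed); mark gray on enter, black on exit:
8 gray
  5 gray
    4 gray
      1 gray
      1 black
      0 gray
        3 gray
          3→8: 8 is gray → back edge
First back edge: 3 → 8.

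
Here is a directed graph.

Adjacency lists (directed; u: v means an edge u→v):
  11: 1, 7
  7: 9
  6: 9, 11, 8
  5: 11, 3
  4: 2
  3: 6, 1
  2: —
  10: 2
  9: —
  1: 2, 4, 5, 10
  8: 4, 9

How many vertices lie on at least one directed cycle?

A vertex is on a directed cycle iff it belongs to a strongly connected component of size ≥ 2 (or has a self-loop).
The vertices on cycles are {1, 3, 5, 6, 11} — 5 in total.

5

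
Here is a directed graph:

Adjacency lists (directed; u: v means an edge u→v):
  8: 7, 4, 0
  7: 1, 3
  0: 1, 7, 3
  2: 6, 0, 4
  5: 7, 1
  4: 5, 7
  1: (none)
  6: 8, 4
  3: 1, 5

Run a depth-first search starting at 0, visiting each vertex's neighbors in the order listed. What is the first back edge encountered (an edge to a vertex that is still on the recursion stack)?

DFS from 0 (visiting each vertex's neighbors in the order listed); mark gray on enter, black on exit:
0 gray
  1 gray
  1 black
  7 gray
    7→1: 1 black — skip
    3 gray
      3→1: 1 black — skip
      5 gray
        5→7: 7 is gray → back edge
First back edge: 5 → 7.

5→7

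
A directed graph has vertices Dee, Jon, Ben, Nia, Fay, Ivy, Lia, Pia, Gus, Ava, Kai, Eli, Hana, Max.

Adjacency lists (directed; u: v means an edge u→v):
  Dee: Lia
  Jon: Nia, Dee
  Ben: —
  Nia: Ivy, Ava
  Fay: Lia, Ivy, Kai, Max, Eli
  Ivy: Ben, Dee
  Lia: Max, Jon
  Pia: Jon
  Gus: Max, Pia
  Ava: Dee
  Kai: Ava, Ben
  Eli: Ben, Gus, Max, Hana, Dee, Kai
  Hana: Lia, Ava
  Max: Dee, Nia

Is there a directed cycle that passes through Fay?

No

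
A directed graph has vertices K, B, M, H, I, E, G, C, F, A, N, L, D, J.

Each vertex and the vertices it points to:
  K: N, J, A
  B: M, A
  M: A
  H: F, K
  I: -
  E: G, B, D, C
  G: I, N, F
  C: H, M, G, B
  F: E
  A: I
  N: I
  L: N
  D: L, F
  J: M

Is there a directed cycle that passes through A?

No

A lies on a cycle iff there is a path from A back to itself.
Exploring from A, it never reaches itself; equivalently, its strongly connected component is a singleton.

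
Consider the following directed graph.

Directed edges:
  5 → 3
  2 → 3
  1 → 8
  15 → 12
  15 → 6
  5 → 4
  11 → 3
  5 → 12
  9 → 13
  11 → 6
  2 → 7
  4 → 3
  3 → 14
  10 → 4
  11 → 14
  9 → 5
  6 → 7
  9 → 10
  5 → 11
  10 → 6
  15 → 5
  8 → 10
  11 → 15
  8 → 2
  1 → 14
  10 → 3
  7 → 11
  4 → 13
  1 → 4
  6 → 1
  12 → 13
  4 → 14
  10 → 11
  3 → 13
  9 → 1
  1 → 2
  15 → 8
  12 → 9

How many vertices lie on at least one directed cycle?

11

A vertex is on a directed cycle iff it belongs to a strongly connected component of size ≥ 2 (or has a self-loop).
The vertices on cycles are {1, 2, 5, 6, 7, 8, 9, 10, 11, 12, 15} — 11 in total.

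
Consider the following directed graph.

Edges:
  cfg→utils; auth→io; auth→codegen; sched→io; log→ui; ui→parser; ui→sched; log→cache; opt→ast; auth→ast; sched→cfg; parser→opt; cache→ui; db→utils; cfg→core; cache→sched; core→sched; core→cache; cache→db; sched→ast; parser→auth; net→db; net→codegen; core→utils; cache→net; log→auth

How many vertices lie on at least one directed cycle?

5

A vertex is on a directed cycle iff it belongs to a strongly connected component of size ≥ 2 (or has a self-loop).
The vertices on cycles are {ui, cfg, core, cache, sched} — 5 in total.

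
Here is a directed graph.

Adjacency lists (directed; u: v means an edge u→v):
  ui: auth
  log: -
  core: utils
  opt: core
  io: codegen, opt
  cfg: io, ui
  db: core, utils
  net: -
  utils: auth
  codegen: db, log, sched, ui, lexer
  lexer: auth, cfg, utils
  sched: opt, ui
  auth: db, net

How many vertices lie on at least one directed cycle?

A vertex is on a directed cycle iff it belongs to a strongly connected component of size ≥ 2 (or has a self-loop).
The vertices on cycles are {db, io, cfg, auth, core, lexer, utils, codegen} — 8 in total.

8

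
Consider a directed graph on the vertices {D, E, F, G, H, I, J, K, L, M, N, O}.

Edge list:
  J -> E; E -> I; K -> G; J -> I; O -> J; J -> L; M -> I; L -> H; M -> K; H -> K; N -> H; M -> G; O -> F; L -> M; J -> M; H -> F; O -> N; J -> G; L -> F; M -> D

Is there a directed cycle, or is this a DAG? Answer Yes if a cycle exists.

DFS with white/gray/black marking, starting from K:
K gray
  G gray
  G black
K black
D gray
D black
E gray
  I gray
  I black
E black
F gray
F black
H gray
  H→K: K black — skip
  H→F: F black — skip
H black
J gray
  J→E: E black — skip
  J→I: I black — skip
  L gray
    L→H: H black — skip
    M gray
      M→K: K black — skip
      M→D: D black — skip
      M→G: G black — skip
      M→I: I black — skip
    M black
    L→F: F black — skip
  L black
  J→M: M black — skip
  J→G: G black — skip
J black
N gray
  N→H: H black — skip
N black
O gray
  O→F: F black — skip
  O→N: N black — skip
  O→J: J black — skip
O black
Every edge goes to a white or black vertex — no back edge, so the graph is acyclic.

No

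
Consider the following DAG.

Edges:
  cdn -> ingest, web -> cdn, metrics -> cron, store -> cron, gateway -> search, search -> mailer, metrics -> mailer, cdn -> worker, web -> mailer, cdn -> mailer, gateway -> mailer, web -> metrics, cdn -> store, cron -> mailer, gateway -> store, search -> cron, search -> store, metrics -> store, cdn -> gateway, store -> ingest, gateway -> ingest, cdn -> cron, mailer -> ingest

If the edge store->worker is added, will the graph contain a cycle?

No

Adding store→worker creates a cycle iff worker can already reach store.
Explore from worker: no path reaches store. The graph stays acyclic.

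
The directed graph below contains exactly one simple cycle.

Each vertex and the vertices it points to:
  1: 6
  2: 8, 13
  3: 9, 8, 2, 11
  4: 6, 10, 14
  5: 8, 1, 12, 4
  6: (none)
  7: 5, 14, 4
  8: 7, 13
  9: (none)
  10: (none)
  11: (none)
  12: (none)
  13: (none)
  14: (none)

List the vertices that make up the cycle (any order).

DFS with gray/black marking from 8:
8 gray
  7 gray
    5 gray
      5→8: 8 is gray → back edge
Back edge closes the cycle 8 → 7 → 5 → 8; its vertices are {5, 7, 8}.

5, 7, 8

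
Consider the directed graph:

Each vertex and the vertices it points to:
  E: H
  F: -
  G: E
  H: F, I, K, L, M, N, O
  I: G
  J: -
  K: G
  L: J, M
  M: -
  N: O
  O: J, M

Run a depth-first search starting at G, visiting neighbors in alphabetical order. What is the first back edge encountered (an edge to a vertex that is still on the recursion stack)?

I->G

DFS from G (visiting neighbors in alphabetical order); mark gray on enter, black on exit:
G gray
  E gray
    H gray
      F gray
      F black
      I gray
        I→G: G is gray → back edge
First back edge: I → G.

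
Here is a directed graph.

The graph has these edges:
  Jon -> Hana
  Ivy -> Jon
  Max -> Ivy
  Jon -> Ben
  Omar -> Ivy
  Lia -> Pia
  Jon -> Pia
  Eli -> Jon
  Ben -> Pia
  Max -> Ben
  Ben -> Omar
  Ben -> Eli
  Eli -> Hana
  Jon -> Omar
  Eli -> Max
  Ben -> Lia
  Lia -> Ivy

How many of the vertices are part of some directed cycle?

7

A vertex is on a directed cycle iff it belongs to a strongly connected component of size ≥ 2 (or has a self-loop).
The vertices on cycles are {Ben, Eli, Ivy, Jon, Lia, Max, Omar} — 7 in total.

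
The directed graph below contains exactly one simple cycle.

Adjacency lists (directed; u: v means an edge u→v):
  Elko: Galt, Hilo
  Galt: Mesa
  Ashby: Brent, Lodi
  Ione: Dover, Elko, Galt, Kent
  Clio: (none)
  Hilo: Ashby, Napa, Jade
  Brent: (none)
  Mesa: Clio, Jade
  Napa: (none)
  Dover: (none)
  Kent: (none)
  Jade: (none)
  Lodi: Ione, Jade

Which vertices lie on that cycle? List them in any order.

Elko, Hilo, Ione, Lodi, Ashby

DFS with gray/black marking from Ione:
Ione gray
  Dover gray
  Dover black
  Elko gray
    Galt gray
      Mesa gray
        Clio gray
        Clio black
        Jade gray
        Jade black
      Mesa black
    Galt black
    Hilo gray
      Ashby gray
        Brent gray
        Brent black
        Lodi gray
          Lodi→Ione: Ione is gray → back edge
Back edge closes the cycle Ione → Elko → Hilo → Ashby → Lodi → Ione; its vertices are {Elko, Hilo, Ione, Lodi, Ashby}.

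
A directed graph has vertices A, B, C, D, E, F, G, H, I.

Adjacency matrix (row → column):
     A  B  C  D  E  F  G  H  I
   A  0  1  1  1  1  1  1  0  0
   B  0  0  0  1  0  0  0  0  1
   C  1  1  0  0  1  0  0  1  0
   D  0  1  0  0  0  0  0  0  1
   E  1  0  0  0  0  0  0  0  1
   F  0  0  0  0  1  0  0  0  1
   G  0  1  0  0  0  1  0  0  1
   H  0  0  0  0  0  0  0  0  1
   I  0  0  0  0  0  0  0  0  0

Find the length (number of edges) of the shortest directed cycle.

2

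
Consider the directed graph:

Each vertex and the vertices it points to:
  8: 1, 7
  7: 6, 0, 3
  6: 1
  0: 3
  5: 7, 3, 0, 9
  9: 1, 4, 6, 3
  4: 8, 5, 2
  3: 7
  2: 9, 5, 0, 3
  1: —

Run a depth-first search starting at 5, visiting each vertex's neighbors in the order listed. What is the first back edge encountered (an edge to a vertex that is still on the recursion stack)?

3->7

DFS from 5 (visiting each vertex's neighbors in the order listed); mark gray on enter, black on exit:
5 gray
  7 gray
    6 gray
      1 gray
      1 black
    6 black
    0 gray
      3 gray
        3→7: 7 is gray → back edge
First back edge: 3 → 7.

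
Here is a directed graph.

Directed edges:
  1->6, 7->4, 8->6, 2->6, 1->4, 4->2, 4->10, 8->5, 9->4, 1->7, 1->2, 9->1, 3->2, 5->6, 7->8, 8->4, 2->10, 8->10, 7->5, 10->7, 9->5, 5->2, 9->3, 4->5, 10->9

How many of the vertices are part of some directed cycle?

9

A vertex is on a directed cycle iff it belongs to a strongly connected component of size ≥ 2 (or has a self-loop).
The vertices on cycles are {1, 2, 3, 4, 5, 7, 8, 9, 10} — 9 in total.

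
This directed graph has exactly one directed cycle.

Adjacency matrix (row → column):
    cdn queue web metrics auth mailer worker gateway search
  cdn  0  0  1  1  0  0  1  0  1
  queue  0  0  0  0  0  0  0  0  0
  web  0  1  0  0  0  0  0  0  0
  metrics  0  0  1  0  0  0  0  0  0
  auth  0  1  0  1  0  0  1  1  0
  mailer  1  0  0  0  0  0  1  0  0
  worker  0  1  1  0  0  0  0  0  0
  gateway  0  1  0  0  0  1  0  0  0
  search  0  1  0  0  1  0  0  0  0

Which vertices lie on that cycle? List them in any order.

DFS with gray/black marking from mailer:
mailer gray
  cdn gray
    web gray
      queue gray
      queue black
    web black
    search gray
      auth gray
        auth→queue: queue black — skip
        metrics gray
          metrics→web: web black — skip
        metrics black
        worker gray
          worker→queue: queue black — skip
          worker→web: web black — skip
        worker black
        gateway gray
          gateway→queue: queue black — skip
          gateway→mailer: mailer is gray → back edge
Back edge closes the cycle mailer → cdn → search → auth → gateway → mailer; its vertices are {cdn, auth, mailer, search, gateway}.

cdn, auth, mailer, search, gateway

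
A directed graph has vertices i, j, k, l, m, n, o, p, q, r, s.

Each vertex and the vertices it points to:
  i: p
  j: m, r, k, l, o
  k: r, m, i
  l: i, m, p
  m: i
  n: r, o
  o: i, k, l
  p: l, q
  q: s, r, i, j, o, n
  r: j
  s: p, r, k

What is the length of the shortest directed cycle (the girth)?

2

For each vertex v, BFS finds the shortest path from v back to v.
The shortest such closed walk is j → r → j, length 2.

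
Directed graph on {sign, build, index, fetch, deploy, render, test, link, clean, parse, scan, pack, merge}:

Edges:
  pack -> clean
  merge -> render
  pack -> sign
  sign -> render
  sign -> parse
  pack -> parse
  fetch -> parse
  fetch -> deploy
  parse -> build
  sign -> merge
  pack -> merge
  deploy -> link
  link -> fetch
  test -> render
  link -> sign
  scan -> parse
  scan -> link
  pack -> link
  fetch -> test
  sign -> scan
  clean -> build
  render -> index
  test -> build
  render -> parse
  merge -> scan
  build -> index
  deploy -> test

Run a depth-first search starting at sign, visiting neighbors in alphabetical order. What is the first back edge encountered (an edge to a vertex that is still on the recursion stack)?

DFS from sign (visiting neighbors in alphabetical order); mark gray on enter, black on exit:
sign gray
  merge gray
    render gray
      index gray
      index black
      parse gray
        build gray
          build→index: index black — skip
        build black
      parse black
    render black
    scan gray
      link gray
        fetch gray
          deploy gray
            deploy→link: link is gray → back edge
First back edge: deploy → link.

deploy→link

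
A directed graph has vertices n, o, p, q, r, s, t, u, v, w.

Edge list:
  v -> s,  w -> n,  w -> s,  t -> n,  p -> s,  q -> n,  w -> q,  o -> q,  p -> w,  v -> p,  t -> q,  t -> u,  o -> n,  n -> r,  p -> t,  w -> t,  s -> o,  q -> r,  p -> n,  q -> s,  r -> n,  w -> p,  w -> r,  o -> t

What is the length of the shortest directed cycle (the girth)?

For each vertex v, BFS finds the shortest path from v back to v.
The shortest such closed walk is p → w → p, length 2.

2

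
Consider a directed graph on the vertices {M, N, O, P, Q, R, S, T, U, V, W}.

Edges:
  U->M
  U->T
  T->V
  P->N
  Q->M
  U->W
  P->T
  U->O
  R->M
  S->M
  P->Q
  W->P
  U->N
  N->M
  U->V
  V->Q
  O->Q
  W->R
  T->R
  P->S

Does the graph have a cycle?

No

DFS with white/gray/black marking, starting from T:
T gray
  V gray
    Q gray
      M gray
      M black
    Q black
  V black
  R gray
    R→M: M black — skip
  R black
T black
N gray
  N→M: M black — skip
N black
O gray
  O→Q: Q black — skip
O black
P gray
  P→N: N black — skip
  P→Q: Q black — skip
  S gray
    S→M: M black — skip
  S black
  P→T: T black — skip
P black
U gray
  U→N: N black — skip
  W gray
    W→P: P black — skip
    W→R: R black — skip
  W black
  U→V: V black — skip
  U→T: T black — skip
  U→O: O black — skip
  U→M: M black — skip
U black
Every edge goes to a white or black vertex — no back edge, so the graph is acyclic.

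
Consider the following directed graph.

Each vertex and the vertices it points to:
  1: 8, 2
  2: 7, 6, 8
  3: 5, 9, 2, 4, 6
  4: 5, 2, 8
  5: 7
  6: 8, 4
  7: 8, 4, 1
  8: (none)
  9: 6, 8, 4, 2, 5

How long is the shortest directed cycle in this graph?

3

For each vertex v, BFS finds the shortest path from v back to v.
The shortest such closed walk is 5 → 7 → 4 → 5, length 3.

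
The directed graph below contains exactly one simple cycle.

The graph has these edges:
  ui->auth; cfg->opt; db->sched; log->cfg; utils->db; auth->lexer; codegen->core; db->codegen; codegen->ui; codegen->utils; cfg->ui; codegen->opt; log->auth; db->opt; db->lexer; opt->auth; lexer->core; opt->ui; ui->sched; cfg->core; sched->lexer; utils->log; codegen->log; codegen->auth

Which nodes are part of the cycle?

db, utils, codegen

DFS with gray/black marking from codegen:
codegen gray
  auth gray
    lexer gray
      core gray
      core black
    lexer black
  auth black
  codegen→core: core black — skip
  opt gray
    opt→auth: auth black — skip
    ui gray
      sched gray
        sched→lexer: lexer black — skip
      sched black
      ui→auth: auth black — skip
    ui black
  opt black
  codegen→ui: ui black — skip
  utils gray
    log gray
      cfg gray
        cfg→ui: ui black — skip
        cfg→core: core black — skip
        cfg→opt: opt black — skip
      cfg black
      log→auth: auth black — skip
    log black
    db gray
      db→lexer: lexer black — skip
      db→sched: sched black — skip
      db→codegen: codegen is gray → back edge
Back edge closes the cycle codegen → utils → db → codegen; its vertices are {db, utils, codegen}.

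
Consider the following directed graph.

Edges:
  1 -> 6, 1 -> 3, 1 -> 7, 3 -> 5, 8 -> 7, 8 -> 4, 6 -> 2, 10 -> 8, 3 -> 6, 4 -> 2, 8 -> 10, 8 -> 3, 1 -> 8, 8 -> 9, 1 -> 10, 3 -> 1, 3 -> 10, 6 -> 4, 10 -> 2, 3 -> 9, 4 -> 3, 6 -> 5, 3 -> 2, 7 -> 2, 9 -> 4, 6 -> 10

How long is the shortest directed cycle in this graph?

For each vertex v, BFS finds the shortest path from v back to v.
The shortest such closed walk is 3 → 1 → 3, length 2.

2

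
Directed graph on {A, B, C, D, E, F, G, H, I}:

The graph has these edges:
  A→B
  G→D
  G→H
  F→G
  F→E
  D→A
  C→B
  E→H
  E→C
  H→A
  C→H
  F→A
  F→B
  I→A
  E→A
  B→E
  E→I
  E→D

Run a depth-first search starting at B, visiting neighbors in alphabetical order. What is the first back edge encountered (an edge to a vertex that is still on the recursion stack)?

DFS from B (visiting neighbors in alphabetical order); mark gray on enter, black on exit:
B gray
  E gray
    A gray
      A→B: B is gray → back edge
First back edge: A → B.

A→B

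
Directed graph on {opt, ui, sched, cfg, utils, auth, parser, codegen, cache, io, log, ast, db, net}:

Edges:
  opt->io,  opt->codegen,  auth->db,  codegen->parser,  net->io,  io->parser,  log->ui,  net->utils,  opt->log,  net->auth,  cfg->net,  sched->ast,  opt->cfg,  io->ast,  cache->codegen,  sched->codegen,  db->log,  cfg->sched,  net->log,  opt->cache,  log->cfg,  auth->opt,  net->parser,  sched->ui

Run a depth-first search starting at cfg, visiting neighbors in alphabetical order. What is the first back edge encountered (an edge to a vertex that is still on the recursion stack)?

DFS from cfg (visiting neighbors in alphabetical order); mark gray on enter, black on exit:
cfg gray
  net gray
    auth gray
      db gray
        log gray
          log→cfg: cfg is gray → back edge
First back edge: log → cfg.

log->cfg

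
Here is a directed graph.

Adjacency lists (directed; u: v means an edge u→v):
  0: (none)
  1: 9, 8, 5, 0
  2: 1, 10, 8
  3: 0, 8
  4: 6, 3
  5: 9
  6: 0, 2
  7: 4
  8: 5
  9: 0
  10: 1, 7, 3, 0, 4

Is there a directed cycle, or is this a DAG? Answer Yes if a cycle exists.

DFS with white/gray/black marking, starting from 1:
1 gray
  9 gray
    0 gray
    0 black
  9 black
  8 gray
    5 gray
      5→9: 9 black — skip
    5 black
  8 black
  1→5: 5 black — skip
  1→0: 0 black — skip
1 black
2 gray
  2→1: 1 black — skip
  10 gray
    10→1: 1 black — skip
    7 gray
      4 gray
        6 gray
          6→0: 0 black — skip
          6→2: 2 is gray → back edge
Back edge found, so a cycle exists: 2 → 10 → 7 → 4 → 6 → 2.

Yes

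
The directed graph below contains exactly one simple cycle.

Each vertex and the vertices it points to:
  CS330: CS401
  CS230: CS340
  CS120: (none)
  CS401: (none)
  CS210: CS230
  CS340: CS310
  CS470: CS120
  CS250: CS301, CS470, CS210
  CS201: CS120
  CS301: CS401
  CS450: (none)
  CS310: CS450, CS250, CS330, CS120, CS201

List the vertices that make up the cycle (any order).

CS210, CS230, CS250, CS310, CS340

DFS with gray/black marking from CS310:
CS310 gray
  CS450 gray
  CS450 black
  CS250 gray
    CS301 gray
      CS401 gray
      CS401 black
    CS301 black
    CS470 gray
      CS120 gray
      CS120 black
    CS470 black
    CS210 gray
      CS230 gray
        CS340 gray
          CS340→CS310: CS310 is gray → back edge
Back edge closes the cycle CS310 → CS250 → CS210 → CS230 → CS340 → CS310; its vertices are {CS210, CS230, CS250, CS310, CS340}.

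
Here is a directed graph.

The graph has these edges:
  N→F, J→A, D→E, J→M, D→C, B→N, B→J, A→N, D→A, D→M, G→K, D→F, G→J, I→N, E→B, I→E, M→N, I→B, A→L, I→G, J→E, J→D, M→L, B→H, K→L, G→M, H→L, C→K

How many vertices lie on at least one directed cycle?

A vertex is on a directed cycle iff it belongs to a strongly connected component of size ≥ 2 (or has a self-loop).
The vertices on cycles are {B, D, E, J} — 4 in total.

4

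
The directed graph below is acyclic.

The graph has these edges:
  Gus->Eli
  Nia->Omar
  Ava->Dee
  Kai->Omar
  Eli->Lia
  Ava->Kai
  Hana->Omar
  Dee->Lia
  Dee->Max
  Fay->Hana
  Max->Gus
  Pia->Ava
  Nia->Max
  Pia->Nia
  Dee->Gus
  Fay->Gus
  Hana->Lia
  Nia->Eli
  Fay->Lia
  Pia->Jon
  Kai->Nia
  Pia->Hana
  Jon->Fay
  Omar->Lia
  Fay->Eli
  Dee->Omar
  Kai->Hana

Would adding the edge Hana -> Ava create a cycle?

Yes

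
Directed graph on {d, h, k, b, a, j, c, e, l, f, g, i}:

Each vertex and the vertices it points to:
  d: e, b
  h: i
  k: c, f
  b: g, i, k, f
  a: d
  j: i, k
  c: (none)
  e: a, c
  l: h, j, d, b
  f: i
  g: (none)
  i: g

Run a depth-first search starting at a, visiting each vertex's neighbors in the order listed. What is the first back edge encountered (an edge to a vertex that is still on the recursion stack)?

DFS from a (visiting each vertex's neighbors in the order listed); mark gray on enter, black on exit:
a gray
  d gray
    e gray
      e→a: a is gray → back edge
First back edge: e → a.

e->a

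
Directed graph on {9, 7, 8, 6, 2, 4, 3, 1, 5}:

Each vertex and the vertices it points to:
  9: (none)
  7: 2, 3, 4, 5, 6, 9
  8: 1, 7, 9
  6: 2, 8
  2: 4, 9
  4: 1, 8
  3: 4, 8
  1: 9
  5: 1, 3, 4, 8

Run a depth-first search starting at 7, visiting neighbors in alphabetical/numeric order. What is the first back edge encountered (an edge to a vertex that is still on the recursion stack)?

DFS from 7 (visiting neighbors in alphabetical/numeric order); mark gray on enter, black on exit:
7 gray
  2 gray
    4 gray
      1 gray
        9 gray
        9 black
      1 black
      8 gray
        8→1: 1 black — skip
        8→7: 7 is gray → back edge
First back edge: 8 → 7.

8→7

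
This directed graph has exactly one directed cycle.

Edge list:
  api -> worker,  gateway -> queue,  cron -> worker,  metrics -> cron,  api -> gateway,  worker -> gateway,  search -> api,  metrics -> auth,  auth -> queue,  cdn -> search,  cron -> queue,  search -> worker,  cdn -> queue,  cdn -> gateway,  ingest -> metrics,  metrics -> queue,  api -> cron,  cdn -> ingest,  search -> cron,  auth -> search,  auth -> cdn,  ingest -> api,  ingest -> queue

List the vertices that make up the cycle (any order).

DFS with gray/black marking from metrics:
metrics gray
  queue gray
  queue black
  auth gray
    search gray
      worker gray
        gateway gray
          gateway→queue: queue black — skip
        gateway black
      worker black
      api gray
        api→worker: worker black — skip
        cron gray
          cron→worker: worker black — skip
          cron→queue: queue black — skip
        cron black
        api→gateway: gateway black — skip
      api black
      search→cron: cron black — skip
    search black
    auth→queue: queue black — skip
    cdn gray
      cdn→search: search black — skip
      ingest gray
        ingest→metrics: metrics is gray → back edge
Back edge closes the cycle metrics → auth → cdn → ingest → metrics; its vertices are {cdn, auth, ingest, metrics}.

cdn, auth, ingest, metrics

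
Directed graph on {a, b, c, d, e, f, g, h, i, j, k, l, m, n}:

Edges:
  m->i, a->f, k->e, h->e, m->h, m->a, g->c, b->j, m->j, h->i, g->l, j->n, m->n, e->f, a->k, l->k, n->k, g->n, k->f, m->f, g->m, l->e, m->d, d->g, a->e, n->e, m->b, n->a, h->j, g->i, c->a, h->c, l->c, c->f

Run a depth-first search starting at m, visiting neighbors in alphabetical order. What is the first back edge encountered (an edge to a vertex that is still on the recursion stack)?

g->m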